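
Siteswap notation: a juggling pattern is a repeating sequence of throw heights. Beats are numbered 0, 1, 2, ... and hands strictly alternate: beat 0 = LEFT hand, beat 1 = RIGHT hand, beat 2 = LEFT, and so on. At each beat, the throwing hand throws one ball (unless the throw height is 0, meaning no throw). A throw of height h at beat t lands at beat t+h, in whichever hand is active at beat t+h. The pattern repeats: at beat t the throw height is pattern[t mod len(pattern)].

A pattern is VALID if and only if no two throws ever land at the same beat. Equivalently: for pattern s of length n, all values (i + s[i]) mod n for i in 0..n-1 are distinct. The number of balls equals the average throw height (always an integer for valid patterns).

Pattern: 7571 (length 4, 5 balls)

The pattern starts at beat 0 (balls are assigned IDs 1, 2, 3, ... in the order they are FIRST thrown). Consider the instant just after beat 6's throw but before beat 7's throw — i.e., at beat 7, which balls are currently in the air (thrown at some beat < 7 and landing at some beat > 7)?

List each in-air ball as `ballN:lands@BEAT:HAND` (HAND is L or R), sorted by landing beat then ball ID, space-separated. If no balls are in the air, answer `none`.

Answer: ball3:lands@9:R ball5:lands@10:L ball4:lands@11:R ball2:lands@13:R

Derivation:
Beat 0 (L): throw ball1 h=7 -> lands@7:R; in-air after throw: [b1@7:R]
Beat 1 (R): throw ball2 h=5 -> lands@6:L; in-air after throw: [b2@6:L b1@7:R]
Beat 2 (L): throw ball3 h=7 -> lands@9:R; in-air after throw: [b2@6:L b1@7:R b3@9:R]
Beat 3 (R): throw ball4 h=1 -> lands@4:L; in-air after throw: [b4@4:L b2@6:L b1@7:R b3@9:R]
Beat 4 (L): throw ball4 h=7 -> lands@11:R; in-air after throw: [b2@6:L b1@7:R b3@9:R b4@11:R]
Beat 5 (R): throw ball5 h=5 -> lands@10:L; in-air after throw: [b2@6:L b1@7:R b3@9:R b5@10:L b4@11:R]
Beat 6 (L): throw ball2 h=7 -> lands@13:R; in-air after throw: [b1@7:R b3@9:R b5@10:L b4@11:R b2@13:R]
Beat 7 (R): throw ball1 h=1 -> lands@8:L; in-air after throw: [b1@8:L b3@9:R b5@10:L b4@11:R b2@13:R]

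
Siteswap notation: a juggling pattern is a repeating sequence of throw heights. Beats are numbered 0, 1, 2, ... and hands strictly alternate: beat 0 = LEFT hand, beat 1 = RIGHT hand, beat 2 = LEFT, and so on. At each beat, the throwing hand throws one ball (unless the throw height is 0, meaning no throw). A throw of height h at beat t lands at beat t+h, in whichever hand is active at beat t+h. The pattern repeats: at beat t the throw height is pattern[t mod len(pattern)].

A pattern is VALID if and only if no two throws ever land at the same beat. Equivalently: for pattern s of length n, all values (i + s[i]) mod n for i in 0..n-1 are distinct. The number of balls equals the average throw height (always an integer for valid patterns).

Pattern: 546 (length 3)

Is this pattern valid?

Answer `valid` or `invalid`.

Answer: invalid

Derivation:
i=0: (i + s[i]) mod n = (0 + 5) mod 3 = 2
i=1: (i + s[i]) mod n = (1 + 4) mod 3 = 2
i=2: (i + s[i]) mod n = (2 + 6) mod 3 = 2
Residues: [2, 2, 2], distinct: False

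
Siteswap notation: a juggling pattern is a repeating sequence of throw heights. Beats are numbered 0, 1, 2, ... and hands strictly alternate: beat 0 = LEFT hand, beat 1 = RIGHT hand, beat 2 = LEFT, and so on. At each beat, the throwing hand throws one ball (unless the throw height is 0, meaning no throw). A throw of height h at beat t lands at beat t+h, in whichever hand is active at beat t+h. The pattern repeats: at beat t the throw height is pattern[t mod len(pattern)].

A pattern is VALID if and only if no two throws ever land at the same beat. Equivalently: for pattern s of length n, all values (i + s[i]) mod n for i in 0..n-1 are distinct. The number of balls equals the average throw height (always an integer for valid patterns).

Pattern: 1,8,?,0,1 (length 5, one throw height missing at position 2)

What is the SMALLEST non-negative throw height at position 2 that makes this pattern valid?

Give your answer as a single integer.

Answer: 0

Derivation:
i=0: (0 + 1) mod 5 = 1
i=1: (1 + 8) mod 5 = 4
i=2: s[i]=? (unknown)
i=3: (3 + 0) mod 5 = 3
i=4: (4 + 1) mod 5 = 0
Known residues: [0, 1, 3, 4]; need a permutation of 0..4, so missing residue r = 2
Need (2 + s) mod 5 = 2; smallest s = (2 - 2) mod 5 = 0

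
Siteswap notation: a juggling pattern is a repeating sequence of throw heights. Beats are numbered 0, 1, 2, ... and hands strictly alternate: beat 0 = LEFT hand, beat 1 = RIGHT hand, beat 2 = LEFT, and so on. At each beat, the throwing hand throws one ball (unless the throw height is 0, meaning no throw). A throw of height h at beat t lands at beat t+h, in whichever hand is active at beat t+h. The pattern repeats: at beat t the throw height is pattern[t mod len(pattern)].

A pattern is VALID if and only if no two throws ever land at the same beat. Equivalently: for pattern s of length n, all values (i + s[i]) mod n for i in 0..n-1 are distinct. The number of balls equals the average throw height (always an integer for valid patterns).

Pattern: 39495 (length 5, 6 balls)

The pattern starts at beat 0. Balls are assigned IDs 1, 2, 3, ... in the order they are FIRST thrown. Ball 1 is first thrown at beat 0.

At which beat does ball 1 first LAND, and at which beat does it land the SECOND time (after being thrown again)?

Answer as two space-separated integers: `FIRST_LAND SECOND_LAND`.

Beat 0 (L): throw ball1 h=3 -> lands@3:R; in-air after throw: [b1@3:R]
Beat 1 (R): throw ball2 h=9 -> lands@10:L; in-air after throw: [b1@3:R b2@10:L]
Beat 2 (L): throw ball3 h=4 -> lands@6:L; in-air after throw: [b1@3:R b3@6:L b2@10:L]
Beat 3 (R): throw ball1 h=9 -> lands@12:L; in-air after throw: [b3@6:L b2@10:L b1@12:L]
Beat 4 (L): throw ball4 h=5 -> lands@9:R; in-air after throw: [b3@6:L b4@9:R b2@10:L b1@12:L]
Beat 5 (R): throw ball5 h=3 -> lands@8:L; in-air after throw: [b3@6:L b5@8:L b4@9:R b2@10:L b1@12:L]
Beat 6 (L): throw ball3 h=9 -> lands@15:R; in-air after throw: [b5@8:L b4@9:R b2@10:L b1@12:L b3@15:R]
Beat 7 (R): throw ball6 h=4 -> lands@11:R; in-air after throw: [b5@8:L b4@9:R b2@10:L b6@11:R b1@12:L b3@15:R]
Beat 8 (L): throw ball5 h=9 -> lands@17:R; in-air after throw: [b4@9:R b2@10:L b6@11:R b1@12:L b3@15:R b5@17:R]
Beat 9 (R): throw ball4 h=5 -> lands@14:L; in-air after throw: [b2@10:L b6@11:R b1@12:L b4@14:L b3@15:R b5@17:R]
Beat 10 (L): throw ball2 h=3 -> lands@13:R; in-air after throw: [b6@11:R b1@12:L b2@13:R b4@14:L b3@15:R b5@17:R]
Beat 11 (R): throw ball6 h=9 -> lands@20:L; in-air after throw: [b1@12:L b2@13:R b4@14:L b3@15:R b5@17:R b6@20:L]
Beat 12 (L): throw ball1 h=4 -> lands@16:L; in-air after throw: [b2@13:R b4@14:L b3@15:R b1@16:L b5@17:R b6@20:L]
Ball 1: thrown@0 h=3 -> first land @3; rethrown@3 h=9 -> second land @12

Answer: 3 12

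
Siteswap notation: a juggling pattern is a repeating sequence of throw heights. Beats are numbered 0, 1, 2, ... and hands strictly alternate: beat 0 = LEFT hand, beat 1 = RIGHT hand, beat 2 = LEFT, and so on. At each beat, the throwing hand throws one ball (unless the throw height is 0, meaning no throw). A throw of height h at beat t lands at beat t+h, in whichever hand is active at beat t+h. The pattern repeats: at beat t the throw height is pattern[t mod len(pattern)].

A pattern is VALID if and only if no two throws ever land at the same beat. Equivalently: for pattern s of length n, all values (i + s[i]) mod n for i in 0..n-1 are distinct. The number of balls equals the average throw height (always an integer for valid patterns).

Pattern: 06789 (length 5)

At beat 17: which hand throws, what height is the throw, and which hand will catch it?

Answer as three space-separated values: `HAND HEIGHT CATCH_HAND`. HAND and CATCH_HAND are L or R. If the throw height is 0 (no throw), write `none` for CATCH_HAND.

Beat 17: 17 mod 2 = 1, so hand = R
Throw height = pattern[17 mod 5] = pattern[2] = 7
Lands at beat 17+7=24, 24 mod 2 = 0, so catch hand = L

Answer: R 7 L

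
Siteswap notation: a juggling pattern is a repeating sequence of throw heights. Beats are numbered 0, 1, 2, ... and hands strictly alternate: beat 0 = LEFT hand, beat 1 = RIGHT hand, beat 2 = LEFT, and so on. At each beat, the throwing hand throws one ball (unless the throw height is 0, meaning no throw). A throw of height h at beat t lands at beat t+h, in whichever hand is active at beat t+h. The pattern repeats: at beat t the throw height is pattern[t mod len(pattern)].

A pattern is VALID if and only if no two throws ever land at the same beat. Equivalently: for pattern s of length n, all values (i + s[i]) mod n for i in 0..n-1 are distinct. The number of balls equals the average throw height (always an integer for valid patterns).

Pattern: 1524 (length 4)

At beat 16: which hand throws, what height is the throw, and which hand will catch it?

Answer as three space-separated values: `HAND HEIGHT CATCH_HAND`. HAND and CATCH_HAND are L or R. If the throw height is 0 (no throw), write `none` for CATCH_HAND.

Beat 16: 16 mod 2 = 0, so hand = L
Throw height = pattern[16 mod 4] = pattern[0] = 1
Lands at beat 16+1=17, 17 mod 2 = 1, so catch hand = R

Answer: L 1 R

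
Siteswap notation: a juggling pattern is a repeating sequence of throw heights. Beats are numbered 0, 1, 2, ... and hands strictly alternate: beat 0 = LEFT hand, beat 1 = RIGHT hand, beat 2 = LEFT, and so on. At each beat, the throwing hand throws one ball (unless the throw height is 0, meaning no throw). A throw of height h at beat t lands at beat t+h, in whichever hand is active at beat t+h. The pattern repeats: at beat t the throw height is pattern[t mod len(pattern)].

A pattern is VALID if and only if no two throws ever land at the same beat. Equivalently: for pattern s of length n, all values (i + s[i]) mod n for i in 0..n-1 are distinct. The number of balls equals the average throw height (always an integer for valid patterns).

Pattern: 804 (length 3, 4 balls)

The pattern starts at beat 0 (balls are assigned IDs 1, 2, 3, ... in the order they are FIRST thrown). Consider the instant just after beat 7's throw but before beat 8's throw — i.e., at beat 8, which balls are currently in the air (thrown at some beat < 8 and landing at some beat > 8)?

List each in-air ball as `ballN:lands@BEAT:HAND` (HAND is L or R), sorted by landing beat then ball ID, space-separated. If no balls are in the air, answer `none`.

Answer: ball4:lands@9:R ball3:lands@11:R ball2:lands@14:L

Derivation:
Beat 0 (L): throw ball1 h=8 -> lands@8:L; in-air after throw: [b1@8:L]
Beat 2 (L): throw ball2 h=4 -> lands@6:L; in-air after throw: [b2@6:L b1@8:L]
Beat 3 (R): throw ball3 h=8 -> lands@11:R; in-air after throw: [b2@6:L b1@8:L b3@11:R]
Beat 5 (R): throw ball4 h=4 -> lands@9:R; in-air after throw: [b2@6:L b1@8:L b4@9:R b3@11:R]
Beat 6 (L): throw ball2 h=8 -> lands@14:L; in-air after throw: [b1@8:L b4@9:R b3@11:R b2@14:L]
Beat 8 (L): throw ball1 h=4 -> lands@12:L; in-air after throw: [b4@9:R b3@11:R b1@12:L b2@14:L]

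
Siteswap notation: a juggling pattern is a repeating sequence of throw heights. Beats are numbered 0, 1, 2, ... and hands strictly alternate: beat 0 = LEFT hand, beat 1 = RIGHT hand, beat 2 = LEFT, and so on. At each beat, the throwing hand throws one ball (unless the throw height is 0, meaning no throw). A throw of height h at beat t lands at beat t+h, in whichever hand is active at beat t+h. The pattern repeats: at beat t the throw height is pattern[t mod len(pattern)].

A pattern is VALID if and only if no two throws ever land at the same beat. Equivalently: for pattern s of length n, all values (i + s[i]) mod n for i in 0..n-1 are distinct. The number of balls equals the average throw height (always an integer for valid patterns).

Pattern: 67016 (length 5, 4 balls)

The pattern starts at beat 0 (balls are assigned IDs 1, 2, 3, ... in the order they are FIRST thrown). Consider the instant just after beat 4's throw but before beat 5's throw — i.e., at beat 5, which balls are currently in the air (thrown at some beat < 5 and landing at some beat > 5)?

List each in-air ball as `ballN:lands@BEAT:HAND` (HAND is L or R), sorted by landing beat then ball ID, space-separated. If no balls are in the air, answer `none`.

Beat 0 (L): throw ball1 h=6 -> lands@6:L; in-air after throw: [b1@6:L]
Beat 1 (R): throw ball2 h=7 -> lands@8:L; in-air after throw: [b1@6:L b2@8:L]
Beat 3 (R): throw ball3 h=1 -> lands@4:L; in-air after throw: [b3@4:L b1@6:L b2@8:L]
Beat 4 (L): throw ball3 h=6 -> lands@10:L; in-air after throw: [b1@6:L b2@8:L b3@10:L]
Beat 5 (R): throw ball4 h=6 -> lands@11:R; in-air after throw: [b1@6:L b2@8:L b3@10:L b4@11:R]

Answer: ball1:lands@6:L ball2:lands@8:L ball3:lands@10:L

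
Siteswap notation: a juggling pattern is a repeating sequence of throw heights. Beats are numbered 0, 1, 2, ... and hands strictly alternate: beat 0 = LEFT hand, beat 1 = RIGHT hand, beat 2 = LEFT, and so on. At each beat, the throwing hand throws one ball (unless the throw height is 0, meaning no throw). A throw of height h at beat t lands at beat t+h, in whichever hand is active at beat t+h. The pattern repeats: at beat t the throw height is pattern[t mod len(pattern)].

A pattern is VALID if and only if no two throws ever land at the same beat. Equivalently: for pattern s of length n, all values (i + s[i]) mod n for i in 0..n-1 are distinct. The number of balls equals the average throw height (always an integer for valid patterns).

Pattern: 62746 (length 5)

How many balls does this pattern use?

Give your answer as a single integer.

Answer: 5

Derivation:
Pattern = [6, 2, 7, 4, 6], length n = 5
  position 0: throw height = 6, running sum = 6
  position 1: throw height = 2, running sum = 8
  position 2: throw height = 7, running sum = 15
  position 3: throw height = 4, running sum = 19
  position 4: throw height = 6, running sum = 25
Total sum = 25; balls = sum / n = 25 / 5 = 5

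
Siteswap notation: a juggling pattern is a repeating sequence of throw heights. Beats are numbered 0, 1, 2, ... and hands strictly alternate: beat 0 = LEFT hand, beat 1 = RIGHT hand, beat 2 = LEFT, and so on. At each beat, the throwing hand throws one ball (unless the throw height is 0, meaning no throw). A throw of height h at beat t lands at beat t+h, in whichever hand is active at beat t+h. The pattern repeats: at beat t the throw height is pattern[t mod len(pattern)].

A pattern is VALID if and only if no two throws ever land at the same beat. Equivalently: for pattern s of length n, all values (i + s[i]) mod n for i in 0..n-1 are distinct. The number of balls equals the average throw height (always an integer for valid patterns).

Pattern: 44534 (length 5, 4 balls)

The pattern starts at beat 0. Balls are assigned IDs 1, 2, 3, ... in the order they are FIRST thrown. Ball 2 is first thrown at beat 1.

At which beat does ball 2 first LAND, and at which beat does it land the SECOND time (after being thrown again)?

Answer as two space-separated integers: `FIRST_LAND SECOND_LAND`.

Answer: 5 9

Derivation:
Beat 0 (L): throw ball1 h=4 -> lands@4:L; in-air after throw: [b1@4:L]
Beat 1 (R): throw ball2 h=4 -> lands@5:R; in-air after throw: [b1@4:L b2@5:R]
Beat 2 (L): throw ball3 h=5 -> lands@7:R; in-air after throw: [b1@4:L b2@5:R b3@7:R]
Beat 3 (R): throw ball4 h=3 -> lands@6:L; in-air after throw: [b1@4:L b2@5:R b4@6:L b3@7:R]
Beat 4 (L): throw ball1 h=4 -> lands@8:L; in-air after throw: [b2@5:R b4@6:L b3@7:R b1@8:L]
Beat 5 (R): throw ball2 h=4 -> lands@9:R; in-air after throw: [b4@6:L b3@7:R b1@8:L b2@9:R]
Beat 6 (L): throw ball4 h=4 -> lands@10:L; in-air after throw: [b3@7:R b1@8:L b2@9:R b4@10:L]
Beat 7 (R): throw ball3 h=5 -> lands@12:L; in-air after throw: [b1@8:L b2@9:R b4@10:L b3@12:L]
Beat 8 (L): throw ball1 h=3 -> lands@11:R; in-air after throw: [b2@9:R b4@10:L b1@11:R b3@12:L]
Beat 9 (R): throw ball2 h=4 -> lands@13:R; in-air after throw: [b4@10:L b1@11:R b3@12:L b2@13:R]
Ball 2: thrown@1 h=4 -> first land @5; rethrown@5 h=4 -> second land @9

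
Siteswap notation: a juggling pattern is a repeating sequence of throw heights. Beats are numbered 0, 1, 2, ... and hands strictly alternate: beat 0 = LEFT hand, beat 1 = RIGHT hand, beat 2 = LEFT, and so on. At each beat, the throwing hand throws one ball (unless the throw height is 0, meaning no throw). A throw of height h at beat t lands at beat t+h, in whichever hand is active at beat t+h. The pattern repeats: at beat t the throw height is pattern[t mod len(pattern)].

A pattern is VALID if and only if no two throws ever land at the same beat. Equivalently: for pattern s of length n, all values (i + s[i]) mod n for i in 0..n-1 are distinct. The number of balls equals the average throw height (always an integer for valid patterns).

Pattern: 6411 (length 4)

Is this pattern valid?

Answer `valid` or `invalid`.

Answer: valid

Derivation:
i=0: (i + s[i]) mod n = (0 + 6) mod 4 = 2
i=1: (i + s[i]) mod n = (1 + 4) mod 4 = 1
i=2: (i + s[i]) mod n = (2 + 1) mod 4 = 3
i=3: (i + s[i]) mod n = (3 + 1) mod 4 = 0
Residues: [2, 1, 3, 0], distinct: True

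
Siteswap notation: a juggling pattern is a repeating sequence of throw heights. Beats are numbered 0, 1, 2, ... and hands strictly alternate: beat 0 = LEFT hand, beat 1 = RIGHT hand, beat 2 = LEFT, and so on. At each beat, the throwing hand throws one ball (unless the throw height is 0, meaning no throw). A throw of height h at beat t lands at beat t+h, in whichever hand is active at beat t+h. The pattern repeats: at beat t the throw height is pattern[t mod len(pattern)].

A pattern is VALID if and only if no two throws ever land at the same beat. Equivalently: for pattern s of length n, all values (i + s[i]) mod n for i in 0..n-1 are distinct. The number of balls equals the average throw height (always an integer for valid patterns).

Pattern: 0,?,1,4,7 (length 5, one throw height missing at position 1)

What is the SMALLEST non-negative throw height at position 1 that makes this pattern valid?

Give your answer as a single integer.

i=0: (0 + 0) mod 5 = 0
i=1: s[i]=? (unknown)
i=2: (2 + 1) mod 5 = 3
i=3: (3 + 4) mod 5 = 2
i=4: (4 + 7) mod 5 = 1
Known residues: [0, 1, 2, 3]; need a permutation of 0..4, so missing residue r = 4
Need (1 + s) mod 5 = 4; smallest s = (4 - 1) mod 5 = 3

Answer: 3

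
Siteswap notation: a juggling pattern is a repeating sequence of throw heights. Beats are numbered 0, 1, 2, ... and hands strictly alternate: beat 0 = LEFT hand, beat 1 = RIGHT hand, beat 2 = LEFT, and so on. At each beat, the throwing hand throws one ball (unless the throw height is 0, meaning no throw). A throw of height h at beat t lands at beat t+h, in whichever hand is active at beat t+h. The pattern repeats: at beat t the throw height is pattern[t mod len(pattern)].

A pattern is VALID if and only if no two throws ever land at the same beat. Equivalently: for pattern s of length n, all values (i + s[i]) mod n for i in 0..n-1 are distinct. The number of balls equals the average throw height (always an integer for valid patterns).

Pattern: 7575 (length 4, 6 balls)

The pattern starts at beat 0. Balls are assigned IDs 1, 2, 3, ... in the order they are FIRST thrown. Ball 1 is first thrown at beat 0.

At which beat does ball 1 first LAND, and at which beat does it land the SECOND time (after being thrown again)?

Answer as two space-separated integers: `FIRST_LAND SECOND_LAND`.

Answer: 7 12

Derivation:
Beat 0 (L): throw ball1 h=7 -> lands@7:R; in-air after throw: [b1@7:R]
Beat 1 (R): throw ball2 h=5 -> lands@6:L; in-air after throw: [b2@6:L b1@7:R]
Beat 2 (L): throw ball3 h=7 -> lands@9:R; in-air after throw: [b2@6:L b1@7:R b3@9:R]
Beat 3 (R): throw ball4 h=5 -> lands@8:L; in-air after throw: [b2@6:L b1@7:R b4@8:L b3@9:R]
Beat 4 (L): throw ball5 h=7 -> lands@11:R; in-air after throw: [b2@6:L b1@7:R b4@8:L b3@9:R b5@11:R]
Beat 5 (R): throw ball6 h=5 -> lands@10:L; in-air after throw: [b2@6:L b1@7:R b4@8:L b3@9:R b6@10:L b5@11:R]
Beat 6 (L): throw ball2 h=7 -> lands@13:R; in-air after throw: [b1@7:R b4@8:L b3@9:R b6@10:L b5@11:R b2@13:R]
Beat 7 (R): throw ball1 h=5 -> lands@12:L; in-air after throw: [b4@8:L b3@9:R b6@10:L b5@11:R b1@12:L b2@13:R]
Beat 8 (L): throw ball4 h=7 -> lands@15:R; in-air after throw: [b3@9:R b6@10:L b5@11:R b1@12:L b2@13:R b4@15:R]
Beat 9 (R): throw ball3 h=5 -> lands@14:L; in-air after throw: [b6@10:L b5@11:R b1@12:L b2@13:R b3@14:L b4@15:R]
Beat 10 (L): throw ball6 h=7 -> lands@17:R; in-air after throw: [b5@11:R b1@12:L b2@13:R b3@14:L b4@15:R b6@17:R]
Beat 11 (R): throw ball5 h=5 -> lands@16:L; in-air after throw: [b1@12:L b2@13:R b3@14:L b4@15:R b5@16:L b6@17:R]
Ball 1: thrown@0 h=7 -> first land @7; rethrown@7 h=5 -> second land @12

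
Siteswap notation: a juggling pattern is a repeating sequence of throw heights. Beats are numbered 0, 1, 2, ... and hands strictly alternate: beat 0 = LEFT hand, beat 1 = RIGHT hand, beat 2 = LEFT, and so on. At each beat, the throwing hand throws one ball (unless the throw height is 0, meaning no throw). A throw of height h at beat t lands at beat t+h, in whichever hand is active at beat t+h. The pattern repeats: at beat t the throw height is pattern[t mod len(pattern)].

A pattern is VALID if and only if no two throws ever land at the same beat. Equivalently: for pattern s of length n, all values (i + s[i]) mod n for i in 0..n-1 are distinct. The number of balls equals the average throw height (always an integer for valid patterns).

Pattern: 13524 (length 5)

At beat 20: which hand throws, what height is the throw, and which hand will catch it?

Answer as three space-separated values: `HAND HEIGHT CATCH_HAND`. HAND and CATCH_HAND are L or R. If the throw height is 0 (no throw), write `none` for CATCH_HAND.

Beat 20: 20 mod 2 = 0, so hand = L
Throw height = pattern[20 mod 5] = pattern[0] = 1
Lands at beat 20+1=21, 21 mod 2 = 1, so catch hand = R

Answer: L 1 R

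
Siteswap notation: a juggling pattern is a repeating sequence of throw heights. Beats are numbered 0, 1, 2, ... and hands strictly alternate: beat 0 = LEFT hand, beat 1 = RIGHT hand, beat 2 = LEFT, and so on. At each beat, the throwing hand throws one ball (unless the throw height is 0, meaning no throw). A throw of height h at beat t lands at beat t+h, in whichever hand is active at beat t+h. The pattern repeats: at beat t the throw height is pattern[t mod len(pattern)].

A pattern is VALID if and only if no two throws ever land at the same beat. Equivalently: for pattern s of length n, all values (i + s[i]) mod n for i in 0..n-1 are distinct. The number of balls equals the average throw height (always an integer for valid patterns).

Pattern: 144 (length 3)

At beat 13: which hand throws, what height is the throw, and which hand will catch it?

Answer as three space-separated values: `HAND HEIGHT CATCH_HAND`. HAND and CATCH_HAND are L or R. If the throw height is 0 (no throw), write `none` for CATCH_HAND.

Beat 13: 13 mod 2 = 1, so hand = R
Throw height = pattern[13 mod 3] = pattern[1] = 4
Lands at beat 13+4=17, 17 mod 2 = 1, so catch hand = R

Answer: R 4 R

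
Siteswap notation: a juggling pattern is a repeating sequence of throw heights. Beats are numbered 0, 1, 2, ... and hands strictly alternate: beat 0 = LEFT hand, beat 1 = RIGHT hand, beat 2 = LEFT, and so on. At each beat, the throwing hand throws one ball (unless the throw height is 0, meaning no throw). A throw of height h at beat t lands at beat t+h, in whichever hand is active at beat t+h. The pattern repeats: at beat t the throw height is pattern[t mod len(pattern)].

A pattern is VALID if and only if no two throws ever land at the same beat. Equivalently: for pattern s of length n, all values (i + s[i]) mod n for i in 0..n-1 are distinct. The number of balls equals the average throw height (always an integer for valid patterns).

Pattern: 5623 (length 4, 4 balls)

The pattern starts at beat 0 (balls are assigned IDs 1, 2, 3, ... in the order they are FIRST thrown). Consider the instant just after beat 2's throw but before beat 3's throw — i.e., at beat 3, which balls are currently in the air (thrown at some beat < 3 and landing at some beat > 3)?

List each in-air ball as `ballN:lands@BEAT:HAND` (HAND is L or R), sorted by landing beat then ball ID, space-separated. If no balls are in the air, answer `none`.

Beat 0 (L): throw ball1 h=5 -> lands@5:R; in-air after throw: [b1@5:R]
Beat 1 (R): throw ball2 h=6 -> lands@7:R; in-air after throw: [b1@5:R b2@7:R]
Beat 2 (L): throw ball3 h=2 -> lands@4:L; in-air after throw: [b3@4:L b1@5:R b2@7:R]
Beat 3 (R): throw ball4 h=3 -> lands@6:L; in-air after throw: [b3@4:L b1@5:R b4@6:L b2@7:R]

Answer: ball3:lands@4:L ball1:lands@5:R ball2:lands@7:R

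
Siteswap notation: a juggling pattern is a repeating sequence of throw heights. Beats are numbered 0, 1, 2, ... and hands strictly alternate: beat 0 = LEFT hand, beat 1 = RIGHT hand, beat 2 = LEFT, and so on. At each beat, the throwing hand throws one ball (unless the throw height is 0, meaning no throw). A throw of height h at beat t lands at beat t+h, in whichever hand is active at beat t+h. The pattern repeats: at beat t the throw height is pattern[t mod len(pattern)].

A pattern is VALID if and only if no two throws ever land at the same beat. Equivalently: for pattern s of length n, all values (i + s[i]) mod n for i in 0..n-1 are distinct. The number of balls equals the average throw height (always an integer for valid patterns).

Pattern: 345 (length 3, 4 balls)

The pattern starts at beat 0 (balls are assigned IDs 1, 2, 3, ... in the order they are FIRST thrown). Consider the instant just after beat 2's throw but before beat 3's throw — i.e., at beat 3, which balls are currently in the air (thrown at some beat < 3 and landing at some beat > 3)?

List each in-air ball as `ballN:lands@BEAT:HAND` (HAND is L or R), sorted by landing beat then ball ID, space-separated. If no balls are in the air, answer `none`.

Beat 0 (L): throw ball1 h=3 -> lands@3:R; in-air after throw: [b1@3:R]
Beat 1 (R): throw ball2 h=4 -> lands@5:R; in-air after throw: [b1@3:R b2@5:R]
Beat 2 (L): throw ball3 h=5 -> lands@7:R; in-air after throw: [b1@3:R b2@5:R b3@7:R]
Beat 3 (R): throw ball1 h=3 -> lands@6:L; in-air after throw: [b2@5:R b1@6:L b3@7:R]

Answer: ball2:lands@5:R ball3:lands@7:R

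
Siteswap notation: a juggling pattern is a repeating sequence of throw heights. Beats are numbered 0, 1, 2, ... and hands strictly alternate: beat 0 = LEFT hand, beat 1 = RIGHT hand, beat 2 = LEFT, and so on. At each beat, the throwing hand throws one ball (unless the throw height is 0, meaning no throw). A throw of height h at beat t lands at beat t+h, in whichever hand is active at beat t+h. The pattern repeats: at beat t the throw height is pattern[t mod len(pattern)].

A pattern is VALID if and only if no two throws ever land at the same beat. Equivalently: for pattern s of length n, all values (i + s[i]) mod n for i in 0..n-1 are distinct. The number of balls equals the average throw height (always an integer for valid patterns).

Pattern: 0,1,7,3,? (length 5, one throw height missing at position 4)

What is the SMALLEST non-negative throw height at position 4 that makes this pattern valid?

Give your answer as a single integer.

i=0: (0 + 0) mod 5 = 0
i=1: (1 + 1) mod 5 = 2
i=2: (2 + 7) mod 5 = 4
i=3: (3 + 3) mod 5 = 1
i=4: s[i]=? (unknown)
Known residues: [0, 1, 2, 4]; need a permutation of 0..4, so missing residue r = 3
Need (4 + s) mod 5 = 3; smallest s = (3 - 4) mod 5 = 4

Answer: 4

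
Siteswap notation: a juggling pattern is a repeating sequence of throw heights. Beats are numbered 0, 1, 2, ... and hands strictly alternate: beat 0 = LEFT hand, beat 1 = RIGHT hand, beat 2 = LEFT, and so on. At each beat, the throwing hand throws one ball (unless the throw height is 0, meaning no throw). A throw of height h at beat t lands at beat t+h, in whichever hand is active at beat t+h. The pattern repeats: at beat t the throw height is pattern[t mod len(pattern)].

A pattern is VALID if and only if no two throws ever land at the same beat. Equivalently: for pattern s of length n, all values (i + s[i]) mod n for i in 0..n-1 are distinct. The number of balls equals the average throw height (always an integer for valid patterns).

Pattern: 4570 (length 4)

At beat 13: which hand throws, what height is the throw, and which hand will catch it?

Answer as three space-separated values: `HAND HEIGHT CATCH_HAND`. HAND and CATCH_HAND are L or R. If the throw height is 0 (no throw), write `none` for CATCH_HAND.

Answer: R 5 L

Derivation:
Beat 13: 13 mod 2 = 1, so hand = R
Throw height = pattern[13 mod 4] = pattern[1] = 5
Lands at beat 13+5=18, 18 mod 2 = 0, so catch hand = L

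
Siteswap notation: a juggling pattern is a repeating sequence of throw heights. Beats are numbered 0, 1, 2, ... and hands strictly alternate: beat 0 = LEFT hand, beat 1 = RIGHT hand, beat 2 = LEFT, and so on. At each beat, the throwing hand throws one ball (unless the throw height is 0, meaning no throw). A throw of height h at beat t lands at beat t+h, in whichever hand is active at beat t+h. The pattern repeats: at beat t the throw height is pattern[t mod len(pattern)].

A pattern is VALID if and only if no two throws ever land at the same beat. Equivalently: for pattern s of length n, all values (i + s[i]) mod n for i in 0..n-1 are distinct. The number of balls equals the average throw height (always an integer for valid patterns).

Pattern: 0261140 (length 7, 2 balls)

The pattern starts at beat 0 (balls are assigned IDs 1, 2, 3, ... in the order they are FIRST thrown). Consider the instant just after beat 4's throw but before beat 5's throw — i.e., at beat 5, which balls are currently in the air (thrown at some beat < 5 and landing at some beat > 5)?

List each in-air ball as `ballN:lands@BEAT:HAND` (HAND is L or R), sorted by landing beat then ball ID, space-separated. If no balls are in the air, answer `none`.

Answer: ball2:lands@8:L

Derivation:
Beat 1 (R): throw ball1 h=2 -> lands@3:R; in-air after throw: [b1@3:R]
Beat 2 (L): throw ball2 h=6 -> lands@8:L; in-air after throw: [b1@3:R b2@8:L]
Beat 3 (R): throw ball1 h=1 -> lands@4:L; in-air after throw: [b1@4:L b2@8:L]
Beat 4 (L): throw ball1 h=1 -> lands@5:R; in-air after throw: [b1@5:R b2@8:L]
Beat 5 (R): throw ball1 h=4 -> lands@9:R; in-air after throw: [b2@8:L b1@9:R]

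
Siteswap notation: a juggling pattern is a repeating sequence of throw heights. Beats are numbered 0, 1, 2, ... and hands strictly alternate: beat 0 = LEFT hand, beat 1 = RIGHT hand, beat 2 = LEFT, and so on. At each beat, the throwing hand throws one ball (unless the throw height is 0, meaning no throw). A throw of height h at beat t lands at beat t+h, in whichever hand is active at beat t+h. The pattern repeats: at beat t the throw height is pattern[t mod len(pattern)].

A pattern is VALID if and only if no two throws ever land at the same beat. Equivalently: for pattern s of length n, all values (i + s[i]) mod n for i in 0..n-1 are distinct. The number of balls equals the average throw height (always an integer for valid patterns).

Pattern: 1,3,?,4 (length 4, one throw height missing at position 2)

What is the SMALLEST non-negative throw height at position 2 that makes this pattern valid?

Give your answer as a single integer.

Answer: 0

Derivation:
i=0: (0 + 1) mod 4 = 1
i=1: (1 + 3) mod 4 = 0
i=2: s[i]=? (unknown)
i=3: (3 + 4) mod 4 = 3
Known residues: [0, 1, 3]; need a permutation of 0..3, so missing residue r = 2
Need (2 + s) mod 4 = 2; smallest s = (2 - 2) mod 4 = 0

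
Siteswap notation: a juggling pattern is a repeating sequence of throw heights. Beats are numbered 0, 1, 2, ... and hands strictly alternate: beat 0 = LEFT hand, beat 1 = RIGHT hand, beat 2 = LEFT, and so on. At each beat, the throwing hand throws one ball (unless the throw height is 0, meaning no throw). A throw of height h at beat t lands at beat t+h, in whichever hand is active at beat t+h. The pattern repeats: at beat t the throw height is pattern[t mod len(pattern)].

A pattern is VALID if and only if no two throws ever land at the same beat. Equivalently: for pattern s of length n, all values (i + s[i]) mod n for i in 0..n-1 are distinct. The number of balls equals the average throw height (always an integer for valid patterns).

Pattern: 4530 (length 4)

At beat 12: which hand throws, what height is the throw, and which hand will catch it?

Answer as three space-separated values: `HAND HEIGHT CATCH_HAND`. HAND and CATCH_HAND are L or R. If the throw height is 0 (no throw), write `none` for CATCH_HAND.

Answer: L 4 L

Derivation:
Beat 12: 12 mod 2 = 0, so hand = L
Throw height = pattern[12 mod 4] = pattern[0] = 4
Lands at beat 12+4=16, 16 mod 2 = 0, so catch hand = L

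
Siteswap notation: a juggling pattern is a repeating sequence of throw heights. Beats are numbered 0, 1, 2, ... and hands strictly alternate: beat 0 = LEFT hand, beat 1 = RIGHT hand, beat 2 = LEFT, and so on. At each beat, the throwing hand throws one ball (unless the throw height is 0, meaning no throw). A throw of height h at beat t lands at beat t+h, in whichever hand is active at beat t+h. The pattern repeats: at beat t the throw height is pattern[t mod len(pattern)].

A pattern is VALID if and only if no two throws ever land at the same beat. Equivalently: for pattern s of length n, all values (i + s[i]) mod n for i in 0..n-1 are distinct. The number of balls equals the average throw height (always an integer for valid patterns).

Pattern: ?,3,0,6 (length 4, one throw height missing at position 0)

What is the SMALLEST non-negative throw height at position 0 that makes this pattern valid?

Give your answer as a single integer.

i=0: s[i]=? (unknown)
i=1: (1 + 3) mod 4 = 0
i=2: (2 + 0) mod 4 = 2
i=3: (3 + 6) mod 4 = 1
Known residues: [0, 1, 2]; need a permutation of 0..3, so missing residue r = 3
Need (0 + s) mod 4 = 3; smallest s = (3 - 0) mod 4 = 3

Answer: 3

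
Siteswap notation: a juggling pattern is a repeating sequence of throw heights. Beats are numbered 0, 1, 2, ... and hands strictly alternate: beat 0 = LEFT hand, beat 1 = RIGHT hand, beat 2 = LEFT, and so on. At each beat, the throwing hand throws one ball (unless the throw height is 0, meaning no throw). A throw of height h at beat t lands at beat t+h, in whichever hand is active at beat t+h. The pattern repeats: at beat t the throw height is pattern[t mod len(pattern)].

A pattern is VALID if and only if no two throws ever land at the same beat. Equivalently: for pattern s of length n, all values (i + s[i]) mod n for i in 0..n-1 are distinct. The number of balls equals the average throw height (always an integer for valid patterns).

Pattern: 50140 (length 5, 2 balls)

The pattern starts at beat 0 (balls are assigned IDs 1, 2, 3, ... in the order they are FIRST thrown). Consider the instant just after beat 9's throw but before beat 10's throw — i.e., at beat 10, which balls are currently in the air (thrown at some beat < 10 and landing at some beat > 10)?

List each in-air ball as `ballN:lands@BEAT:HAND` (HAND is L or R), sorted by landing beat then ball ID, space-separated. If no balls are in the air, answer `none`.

Beat 0 (L): throw ball1 h=5 -> lands@5:R; in-air after throw: [b1@5:R]
Beat 2 (L): throw ball2 h=1 -> lands@3:R; in-air after throw: [b2@3:R b1@5:R]
Beat 3 (R): throw ball2 h=4 -> lands@7:R; in-air after throw: [b1@5:R b2@7:R]
Beat 5 (R): throw ball1 h=5 -> lands@10:L; in-air after throw: [b2@7:R b1@10:L]
Beat 7 (R): throw ball2 h=1 -> lands@8:L; in-air after throw: [b2@8:L b1@10:L]
Beat 8 (L): throw ball2 h=4 -> lands@12:L; in-air after throw: [b1@10:L b2@12:L]
Beat 10 (L): throw ball1 h=5 -> lands@15:R; in-air after throw: [b2@12:L b1@15:R]

Answer: ball2:lands@12:L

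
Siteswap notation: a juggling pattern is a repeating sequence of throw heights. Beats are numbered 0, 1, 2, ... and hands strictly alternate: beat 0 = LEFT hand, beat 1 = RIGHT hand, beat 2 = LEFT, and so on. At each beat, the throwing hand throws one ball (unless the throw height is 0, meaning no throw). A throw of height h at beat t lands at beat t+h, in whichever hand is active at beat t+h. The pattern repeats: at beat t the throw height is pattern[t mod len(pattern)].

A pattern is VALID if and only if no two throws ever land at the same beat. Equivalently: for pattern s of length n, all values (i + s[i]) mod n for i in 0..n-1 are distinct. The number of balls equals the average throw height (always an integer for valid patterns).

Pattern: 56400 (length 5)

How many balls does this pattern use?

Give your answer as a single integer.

Answer: 3

Derivation:
Pattern = [5, 6, 4, 0, 0], length n = 5
  position 0: throw height = 5, running sum = 5
  position 1: throw height = 6, running sum = 11
  position 2: throw height = 4, running sum = 15
  position 3: throw height = 0, running sum = 15
  position 4: throw height = 0, running sum = 15
Total sum = 15; balls = sum / n = 15 / 5 = 3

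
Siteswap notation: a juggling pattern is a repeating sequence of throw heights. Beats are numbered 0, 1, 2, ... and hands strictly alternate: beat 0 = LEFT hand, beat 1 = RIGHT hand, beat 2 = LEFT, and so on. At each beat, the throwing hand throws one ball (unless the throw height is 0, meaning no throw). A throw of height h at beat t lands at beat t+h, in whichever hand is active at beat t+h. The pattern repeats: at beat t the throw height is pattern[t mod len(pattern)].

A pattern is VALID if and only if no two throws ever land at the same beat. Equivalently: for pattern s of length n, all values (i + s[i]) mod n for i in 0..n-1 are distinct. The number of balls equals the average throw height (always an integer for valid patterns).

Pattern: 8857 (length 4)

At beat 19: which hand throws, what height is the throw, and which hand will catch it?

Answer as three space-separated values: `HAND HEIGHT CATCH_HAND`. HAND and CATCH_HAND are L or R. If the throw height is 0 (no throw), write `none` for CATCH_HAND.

Answer: R 7 L

Derivation:
Beat 19: 19 mod 2 = 1, so hand = R
Throw height = pattern[19 mod 4] = pattern[3] = 7
Lands at beat 19+7=26, 26 mod 2 = 0, so catch hand = L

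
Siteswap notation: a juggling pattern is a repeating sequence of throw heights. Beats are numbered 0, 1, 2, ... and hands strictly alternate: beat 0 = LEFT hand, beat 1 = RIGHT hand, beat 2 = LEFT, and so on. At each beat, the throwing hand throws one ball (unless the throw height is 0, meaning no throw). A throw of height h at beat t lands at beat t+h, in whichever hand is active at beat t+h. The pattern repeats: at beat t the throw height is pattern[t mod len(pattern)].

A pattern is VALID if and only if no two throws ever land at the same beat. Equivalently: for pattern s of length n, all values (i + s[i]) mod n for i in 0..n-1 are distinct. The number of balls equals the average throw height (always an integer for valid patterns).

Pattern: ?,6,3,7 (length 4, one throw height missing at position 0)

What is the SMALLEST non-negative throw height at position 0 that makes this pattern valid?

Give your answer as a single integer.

Answer: 0

Derivation:
i=0: s[i]=? (unknown)
i=1: (1 + 6) mod 4 = 3
i=2: (2 + 3) mod 4 = 1
i=3: (3 + 7) mod 4 = 2
Known residues: [1, 2, 3]; need a permutation of 0..3, so missing residue r = 0
Need (0 + s) mod 4 = 0; smallest s = (0 - 0) mod 4 = 0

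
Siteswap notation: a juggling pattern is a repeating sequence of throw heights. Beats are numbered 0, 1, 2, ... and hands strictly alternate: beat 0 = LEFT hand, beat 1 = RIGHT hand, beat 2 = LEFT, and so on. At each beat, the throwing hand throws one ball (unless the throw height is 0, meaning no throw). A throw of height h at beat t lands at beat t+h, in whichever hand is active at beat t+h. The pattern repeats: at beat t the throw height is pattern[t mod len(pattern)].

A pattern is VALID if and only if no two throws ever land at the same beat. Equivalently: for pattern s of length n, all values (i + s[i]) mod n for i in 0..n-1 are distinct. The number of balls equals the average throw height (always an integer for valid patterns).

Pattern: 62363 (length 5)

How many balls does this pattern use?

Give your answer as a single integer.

Answer: 4

Derivation:
Pattern = [6, 2, 3, 6, 3], length n = 5
  position 0: throw height = 6, running sum = 6
  position 1: throw height = 2, running sum = 8
  position 2: throw height = 3, running sum = 11
  position 3: throw height = 6, running sum = 17
  position 4: throw height = 3, running sum = 20
Total sum = 20; balls = sum / n = 20 / 5 = 4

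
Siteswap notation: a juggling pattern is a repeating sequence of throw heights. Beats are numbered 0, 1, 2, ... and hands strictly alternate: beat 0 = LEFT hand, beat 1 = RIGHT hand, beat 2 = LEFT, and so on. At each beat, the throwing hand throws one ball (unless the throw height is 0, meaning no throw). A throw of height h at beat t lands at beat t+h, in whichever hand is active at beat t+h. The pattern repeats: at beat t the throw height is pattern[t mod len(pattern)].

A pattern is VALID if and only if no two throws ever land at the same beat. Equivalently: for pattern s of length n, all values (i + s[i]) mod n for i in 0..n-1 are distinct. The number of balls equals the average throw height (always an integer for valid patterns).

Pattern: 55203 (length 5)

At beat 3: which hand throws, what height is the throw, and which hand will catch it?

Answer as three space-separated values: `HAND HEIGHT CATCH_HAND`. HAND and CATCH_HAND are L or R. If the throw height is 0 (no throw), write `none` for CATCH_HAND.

Answer: R 0 none

Derivation:
Beat 3: 3 mod 2 = 1, so hand = R
Throw height = pattern[3 mod 5] = pattern[3] = 0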